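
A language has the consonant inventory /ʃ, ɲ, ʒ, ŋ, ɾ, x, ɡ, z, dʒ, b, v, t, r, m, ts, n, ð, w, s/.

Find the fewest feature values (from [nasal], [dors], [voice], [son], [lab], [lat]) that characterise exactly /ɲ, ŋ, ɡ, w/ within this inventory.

The class [+voice], [+dorsal] has exactly /ɲ, ŋ, ɡ, w/ as its extension in this inventory. No smaller conjunction from the listed features achieves this: [+dorsal] alone would also admit /x/; [+voice] alone would also admit /ʒ, ɾ, z, dʒ, …/; and checking the remaining single features turns up none with this extension.

[+voice, +dors]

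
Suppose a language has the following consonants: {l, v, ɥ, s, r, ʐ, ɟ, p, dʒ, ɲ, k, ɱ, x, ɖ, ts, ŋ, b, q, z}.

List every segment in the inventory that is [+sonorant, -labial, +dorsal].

ɲ, ŋ

Eliminate segments failing any feature: /l, r/ are [-dorsal]; /v, s, ʐ, ɟ, p, dʒ, k, x, ɖ, ts, b, q, z/ are [-sonorant]; /ɥ, ɱ/ are [+labial]. The remaining /ɲ, ŋ/ satisfy [+sonorant], [-labial], [+dorsal].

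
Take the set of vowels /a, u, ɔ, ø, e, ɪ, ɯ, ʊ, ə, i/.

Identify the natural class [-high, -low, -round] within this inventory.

e, ə

Eliminate segments failing any feature: /a/ is [+low]; /u, ɪ, ɯ, ʊ, i/ are [+high]; /ɔ, ø/ are [+round]. The remaining /e, ə/ satisfy [-high], [-low], [-round].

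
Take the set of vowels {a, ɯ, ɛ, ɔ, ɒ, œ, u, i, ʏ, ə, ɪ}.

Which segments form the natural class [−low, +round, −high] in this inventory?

First, the [−low] segments are /ɯ, ɛ, ɔ, œ, u, i, ʏ, ə, ɪ/.
Intersecting with [+round] gives /ɔ, œ, u, ʏ/.
Among these, [−high] leaves /ɔ, œ/.

ɔ, œ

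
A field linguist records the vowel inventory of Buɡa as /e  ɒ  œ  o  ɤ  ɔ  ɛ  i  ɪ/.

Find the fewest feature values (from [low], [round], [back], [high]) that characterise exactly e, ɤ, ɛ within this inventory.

[−high, −round]

/e, ɤ, ɛ/ are all [−high], [−round], and no other segment in the inventory matches both values. Dropping any one of them over-generates: [−round] alone would also admit /i, ɪ/; [−high] alone would also admit /ɒ, œ, o, ɔ/. No other single listed feature picks out exactly this set either, so fewer than two features will not do.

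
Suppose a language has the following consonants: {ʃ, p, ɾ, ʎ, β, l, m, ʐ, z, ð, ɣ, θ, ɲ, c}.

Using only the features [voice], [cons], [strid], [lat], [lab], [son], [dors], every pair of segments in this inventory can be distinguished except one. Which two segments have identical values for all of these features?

On the given features, /z/ and /ʐ/ have an identical profile: [+voice], [+consonantal], [+strident], [−lateral], [−labial], [−sonorant], [−dorsal]. No other two segments in the inventory coincide on all 7 features. (They do differ in [anterior], which is not among the given features.)

z, ʐ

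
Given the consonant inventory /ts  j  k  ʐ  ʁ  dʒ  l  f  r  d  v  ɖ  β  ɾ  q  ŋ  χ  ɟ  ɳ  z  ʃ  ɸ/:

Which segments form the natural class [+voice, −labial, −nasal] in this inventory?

Checking each segment against [+voice], [−labial], [−nasal]: /j/ (palatal glide), /ʐ/ (voiced retroflex fricative), /ʁ/ (voiced uvular fricative), /dʒ/ (voiced postalveolar affricate), /l/ (alveolar lateral approximant), /r/ (alveolar trill), among others, satisfy every feature; every other segment in the inventory fails at least one.

j, ʐ, ʁ, dʒ, l, r, d, ɖ, ɾ, ɟ, z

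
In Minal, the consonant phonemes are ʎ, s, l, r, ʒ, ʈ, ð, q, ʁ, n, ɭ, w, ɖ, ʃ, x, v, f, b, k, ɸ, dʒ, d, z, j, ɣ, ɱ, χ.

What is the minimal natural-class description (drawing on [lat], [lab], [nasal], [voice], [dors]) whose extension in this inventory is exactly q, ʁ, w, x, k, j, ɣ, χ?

Every target segment is [-lateral], [+dorsal]; each remaining inventory member fails at least one of these. Each conjunct is needed — [+dorsal] alone would also admit /ʎ/; [-lateral] alone would also admit /s, r, ʒ, ʈ, …/ — and no other single listed feature has exactly this extension, so two is the minimum.

[-lat, +dors]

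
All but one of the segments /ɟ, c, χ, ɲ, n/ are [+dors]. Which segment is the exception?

n

/n/ is the alveolar nasal, which is [−dorsal]; the rest — /c, χ, ɲ, ɟ/ — are [+dorsal].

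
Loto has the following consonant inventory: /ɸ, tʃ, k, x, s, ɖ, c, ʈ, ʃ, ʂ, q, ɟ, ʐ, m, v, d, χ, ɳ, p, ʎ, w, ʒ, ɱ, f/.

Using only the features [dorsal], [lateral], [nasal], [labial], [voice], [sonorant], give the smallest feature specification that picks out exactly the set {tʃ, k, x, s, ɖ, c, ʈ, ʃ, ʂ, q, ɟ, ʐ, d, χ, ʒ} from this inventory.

The class [-sonorant], [-labial] has exactly /tʃ, k, x, s, ɖ, c, ʈ, ʃ, ʂ, q, ɟ, ʐ, d, χ, ʒ/ as its extension in this inventory. No smaller conjunction from the listed features achieves this: [-labial] alone would also admit /ɳ, ʎ/; [-sonorant] alone would also admit /ɸ, v, p, f/; and checking the remaining single features turns up none with this extension.

[-sonorant, -labial]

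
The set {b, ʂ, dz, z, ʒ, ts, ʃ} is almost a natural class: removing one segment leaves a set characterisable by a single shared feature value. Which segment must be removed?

b

The remaining segments after removing /b/ share [+strident]; /b/ (voiced bilabial stop) is [−strident]. For every other candidate removal, the leftover set fails to share any single feature value that the removed segment lacks.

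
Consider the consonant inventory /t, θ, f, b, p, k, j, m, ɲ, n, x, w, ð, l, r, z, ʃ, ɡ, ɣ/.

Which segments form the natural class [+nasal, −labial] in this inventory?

ɲ, n

Checking each segment against [+nasal], [−labial]: /ɲ/ (palatal nasal), /n/ (alveolar nasal) satisfy every feature; every other segment in the inventory fails at least one.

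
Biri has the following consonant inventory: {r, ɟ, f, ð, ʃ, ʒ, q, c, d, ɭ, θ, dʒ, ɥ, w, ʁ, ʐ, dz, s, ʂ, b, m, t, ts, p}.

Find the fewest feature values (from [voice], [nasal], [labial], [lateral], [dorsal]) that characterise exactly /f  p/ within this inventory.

[−voice, +labial]

The class [−voice], [+labial] has exactly /f, p/ as its extension in this inventory. No smaller conjunction from the listed features achieves this: [+labial] alone would also admit /ɥ, w, b, m/; [−voice] alone would also admit /ʃ, q, c, θ, …/; and checking the remaining single features turns up none with this extension.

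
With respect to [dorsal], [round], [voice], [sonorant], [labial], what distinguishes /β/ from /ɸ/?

[voice]

/β/ (voiced bilabial fricative) and /ɸ/ (voiceless bilabial fricative) agree on [-dorsal], [-round], [-sonorant], [+labial]. They differ on [voice] (/β/ [+], /ɸ/ [-]).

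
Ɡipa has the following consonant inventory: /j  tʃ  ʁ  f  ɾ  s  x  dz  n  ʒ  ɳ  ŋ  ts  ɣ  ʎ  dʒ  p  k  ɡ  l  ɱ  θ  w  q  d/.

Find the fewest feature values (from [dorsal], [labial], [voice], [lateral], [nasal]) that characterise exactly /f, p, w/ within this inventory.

[−nasal, +labial]

The class [−nasal], [+labial] has exactly /f, p, w/ as its extension in this inventory. No smaller conjunction from the listed features achieves this: [+labial] alone would also admit /ɱ/; [−nasal] alone would also admit /j, tʃ, ʁ, ɾ, …/; and checking the remaining single features turns up none with this extension.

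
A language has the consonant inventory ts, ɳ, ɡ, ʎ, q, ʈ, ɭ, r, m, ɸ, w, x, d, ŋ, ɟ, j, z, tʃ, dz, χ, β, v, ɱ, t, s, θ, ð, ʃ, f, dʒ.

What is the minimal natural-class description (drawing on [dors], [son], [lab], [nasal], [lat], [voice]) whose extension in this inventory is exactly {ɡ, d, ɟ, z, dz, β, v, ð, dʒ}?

Every target segment is [-sonorant], [+voice]; each remaining inventory member fails at least one of these. Each conjunct is needed — [+voice] alone would also admit /ɳ, ʎ, ɭ, r, …/; [-sonorant] alone would also admit /ts, q, ʈ, ɸ, …/ — and no other single listed feature has exactly this extension, so two is the minimum.

[-son, +voice]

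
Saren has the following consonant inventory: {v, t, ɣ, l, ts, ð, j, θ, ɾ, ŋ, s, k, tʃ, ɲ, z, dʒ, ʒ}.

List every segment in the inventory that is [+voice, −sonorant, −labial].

Checking each segment against [+voice], [−sonorant], [−labial]: /ɣ/ (voiced velar fricative), /ð/ (voiced dental fricative), /z/ (voiced alveolar fricative), /dʒ/ (voiced postalveolar affricate), /ʒ/ (voiced postalveolar fricative) satisfy every feature; every other segment in the inventory fails at least one.

ɣ, ð, z, dʒ, ʒ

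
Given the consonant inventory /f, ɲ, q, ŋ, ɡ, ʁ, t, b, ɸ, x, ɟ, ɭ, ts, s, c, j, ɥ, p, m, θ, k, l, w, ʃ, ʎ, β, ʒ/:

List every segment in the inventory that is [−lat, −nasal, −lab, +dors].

q, ɡ, ʁ, x, ɟ, c, j, k

Eliminate segments failing any feature: /f, b, ɸ, ɥ, p, w, β/ are [+labial]; /ɲ, ŋ, m/ are [+nasal]; /t, ts, s, θ, ʃ, ʒ/ are [−dorsal]; /ɭ, l, ʎ/ are [+lateral]. The remaining /q, ɡ, ʁ, x, ɟ, c, j, k/ satisfy [−lateral], [−nasal], [−labial], [+dorsal].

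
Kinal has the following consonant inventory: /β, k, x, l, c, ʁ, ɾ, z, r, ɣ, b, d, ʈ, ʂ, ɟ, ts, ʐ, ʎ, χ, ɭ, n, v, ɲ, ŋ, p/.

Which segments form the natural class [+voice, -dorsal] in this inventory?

Checking each segment against [+voice], [-dorsal]: /β/ (voiced bilabial fricative), /l/ (alveolar lateral approximant), /ɾ/ (alveolar tap), /z/ (voiced alveolar fricative), /r/ (alveolar trill), /b/ (voiced bilabial stop), among others, satisfy every feature; every other segment in the inventory fails at least one.

β, l, ɾ, z, r, b, d, ʐ, ɭ, n, v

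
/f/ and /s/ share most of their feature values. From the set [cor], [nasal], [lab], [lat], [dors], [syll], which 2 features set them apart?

[labial], [coronal]

/f/ (voiceless labiodental fricative) and /s/ (voiceless alveolar fricative) agree on [−nasal], [−lateral], [−dorsal], [−syllabic]. They differ on [labial] (/f/ [+], /s/ [−]), [coronal] (/f/ [−], /s/ [+]).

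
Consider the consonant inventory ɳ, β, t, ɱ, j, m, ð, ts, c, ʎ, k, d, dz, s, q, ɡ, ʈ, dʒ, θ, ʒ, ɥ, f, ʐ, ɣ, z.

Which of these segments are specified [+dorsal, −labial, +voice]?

Among the inventory, the [+dorsal] segments are /j, c, ʎ, k, q, ɡ, ɥ, ɣ/.
Of those, [−labial] gives /j, c, ʎ, k, q, ɡ, ɣ/.
Of those, [+voice] leaves /j, ʎ, ɡ, ɣ/.

j, ʎ, ɡ, ɣ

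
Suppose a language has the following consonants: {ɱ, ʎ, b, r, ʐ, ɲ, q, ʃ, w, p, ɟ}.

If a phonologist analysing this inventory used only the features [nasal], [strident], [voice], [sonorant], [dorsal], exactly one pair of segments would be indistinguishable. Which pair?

/ʎ/ (palatal lateral approximant) and /w/ (labial-velar glide) are both [−nasal], [−strident], [+voice], [+sonorant], [+dorsal], so none of the listed features separates them. (They do differ in [lateral], [labial], [round] and [back], which are not among the given features.) Every other pair in the inventory differs on at least one listed feature.

ʎ, w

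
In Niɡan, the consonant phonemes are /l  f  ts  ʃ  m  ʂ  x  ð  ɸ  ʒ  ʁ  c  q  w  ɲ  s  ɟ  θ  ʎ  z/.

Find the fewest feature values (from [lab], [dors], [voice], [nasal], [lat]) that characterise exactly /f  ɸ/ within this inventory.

The class [−voice], [+labial] has exactly /f, ɸ/ as its extension in this inventory. No smaller conjunction from the listed features achieves this: [+labial] alone would also admit /m, w/; [−voice] alone would also admit /ts, ʃ, ʂ, x, …/; and checking the remaining single features turns up none with this extension.

[−voice, +lab]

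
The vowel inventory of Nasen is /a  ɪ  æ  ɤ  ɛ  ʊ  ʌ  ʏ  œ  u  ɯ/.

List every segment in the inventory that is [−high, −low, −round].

The [−high] segments are /a, æ, ɤ, ɛ, ʌ, œ/.
Then [−low] gives /ɤ, ɛ, ʌ, œ/.
Of those, [−round] leaves /ɤ, ɛ, ʌ/.

ɤ, ɛ, ʌ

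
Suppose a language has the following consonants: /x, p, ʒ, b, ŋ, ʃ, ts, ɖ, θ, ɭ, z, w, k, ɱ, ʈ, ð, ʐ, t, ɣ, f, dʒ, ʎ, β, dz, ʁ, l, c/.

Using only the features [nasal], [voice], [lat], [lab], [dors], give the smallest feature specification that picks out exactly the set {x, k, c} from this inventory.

Every target segment is [−voice], [+dorsal]; each remaining inventory member fails at least one of these. Each conjunct is needed — [+dorsal] alone would also admit /ŋ, w, ɣ, ʎ, …/; [−voice] alone would also admit /p, ʃ, ts, θ, …/ — and no other single listed feature has exactly this extension, so two is the minimum.

[−voice, +dors]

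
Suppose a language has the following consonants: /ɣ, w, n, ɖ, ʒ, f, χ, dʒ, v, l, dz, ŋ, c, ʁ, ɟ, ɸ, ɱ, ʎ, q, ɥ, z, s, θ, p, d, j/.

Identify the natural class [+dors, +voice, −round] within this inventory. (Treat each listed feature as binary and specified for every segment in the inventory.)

Checking each segment against [+dorsal], [+voice], [−round]: /ɣ/ (voiced velar fricative), /ŋ/ (velar nasal), /ʁ/ (voiced uvular fricative), /ɟ/ (voiced palatal stop), /ʎ/ (palatal lateral approximant), /j/ (palatal glide) satisfy every feature; every other segment in the inventory fails at least one.

ɣ, ŋ, ʁ, ɟ, ʎ, j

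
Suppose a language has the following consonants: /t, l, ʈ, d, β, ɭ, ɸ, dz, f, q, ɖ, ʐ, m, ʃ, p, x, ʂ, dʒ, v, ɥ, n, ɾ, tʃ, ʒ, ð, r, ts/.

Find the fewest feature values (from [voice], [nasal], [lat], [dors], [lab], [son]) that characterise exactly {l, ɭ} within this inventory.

/l, ɭ/ are exactly the [+lateral] segments in the inventory, so a single feature suffices.

[+lat]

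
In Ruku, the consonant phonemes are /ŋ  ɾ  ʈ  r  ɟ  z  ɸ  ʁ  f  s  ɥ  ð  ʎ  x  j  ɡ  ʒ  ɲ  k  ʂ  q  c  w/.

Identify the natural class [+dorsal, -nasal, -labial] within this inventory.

Among the inventory, the [+dorsal] segments are /ŋ, ɟ, ʁ, ɥ, ʎ, x, j, ɡ, ɲ, k, q, c, w/.
Within that set, [-nasal] gives /ɟ, ʁ, ɥ, ʎ, x, j, ɡ, k, q, c, w/.
Among these, [-labial] leaves /ɟ, ʁ, ʎ, x, j, ɡ, k, q, c/.

ɟ, ʁ, ʎ, x, j, ɡ, k, q, c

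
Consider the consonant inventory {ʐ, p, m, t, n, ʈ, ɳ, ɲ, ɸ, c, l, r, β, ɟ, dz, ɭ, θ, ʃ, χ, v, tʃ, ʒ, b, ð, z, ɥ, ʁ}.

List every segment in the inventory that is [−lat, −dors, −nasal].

ʐ, p, t, ʈ, ɸ, r, β, dz, θ, ʃ, v, tʃ, ʒ, b, ð, z

The [−lateral] segments are /ʐ, p, m, t, n, ʈ, ɳ, ɲ, ɸ, c, r, β, ɟ, dz, θ, ʃ, χ, v, tʃ, ʒ, b, ð, z, ɥ, ʁ/.
Of those, [−dorsal] gives /ʐ, p, m, t, n, ʈ, ɳ, ɸ, r, β, dz, θ, ʃ, v, tʃ, ʒ, b, ð, z/.
Among these, [−nasal] leaves /ʐ, p, t, ʈ, ɸ, r, β, dz, θ, ʃ, v, tʃ, ʒ, b, ð, z/.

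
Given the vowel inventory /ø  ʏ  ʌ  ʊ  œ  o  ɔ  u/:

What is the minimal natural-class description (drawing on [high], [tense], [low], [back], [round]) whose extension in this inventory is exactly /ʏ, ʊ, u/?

/ʏ, ʊ, u/ are exactly the [+high] segments in the inventory, so a single feature suffices.

[+high]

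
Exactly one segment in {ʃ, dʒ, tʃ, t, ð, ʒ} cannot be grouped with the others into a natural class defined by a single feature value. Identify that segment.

/ʒ, tʃ, dʒ, ʃ, ð/ are all [+distributed], but /t/ (voiceless alveolar stop) is [−distributed]. No other single segment can be removed to leave a set sharing one feature value that the removed segment lacks, so /t/ is the odd one out.

t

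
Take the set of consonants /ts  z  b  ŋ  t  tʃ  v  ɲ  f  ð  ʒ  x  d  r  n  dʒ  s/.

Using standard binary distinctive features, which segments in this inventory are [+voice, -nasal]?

Eliminate segments failing any feature: /ts, t, tʃ, f, x, s/ are [-voice]; /ŋ, ɲ, n/ are [+nasal]. The remaining /z, b, v, ð, ʒ, d, r, dʒ/ satisfy [+voice], [-nasal].

z, b, v, ð, ʒ, d, r, dʒ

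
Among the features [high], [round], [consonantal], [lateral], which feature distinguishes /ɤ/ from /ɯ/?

[high]

/ɤ/ is the mid back unrounded tense vowel and /ɯ/ is the high back unrounded vowel. Both are [-round], [-consonantal], [-lateral]. /ɤ/ is [-high] while /ɯ/ is [+high], so the distinguishing feature is [high].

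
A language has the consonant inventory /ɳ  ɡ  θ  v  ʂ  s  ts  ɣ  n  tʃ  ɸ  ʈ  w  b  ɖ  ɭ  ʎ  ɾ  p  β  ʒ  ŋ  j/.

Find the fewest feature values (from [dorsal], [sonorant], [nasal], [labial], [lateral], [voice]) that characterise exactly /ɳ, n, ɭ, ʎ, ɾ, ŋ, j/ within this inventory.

The class [+sonorant], [−labial] has exactly /ɳ, n, ɭ, ʎ, ɾ, ŋ, j/ as its extension in this inventory. No smaller conjunction from the listed features achieves this: [−labial] alone would also admit /ɡ, θ, ʂ, s, …/; [+sonorant] alone would also admit /w/; and checking the remaining single features turns up none with this extension.

[+sonorant, −labial]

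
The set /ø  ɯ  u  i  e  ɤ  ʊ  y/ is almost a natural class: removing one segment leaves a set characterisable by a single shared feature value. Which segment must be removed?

[tense] groups all but one: /u, ø, ɤ, ɯ, y, e, i/ share [+tense] while /ʊ/ (high back rounded lax vowel) alone is [−tense]. Removing any other segment would not leave a single-feature class that excludes it.

ʊ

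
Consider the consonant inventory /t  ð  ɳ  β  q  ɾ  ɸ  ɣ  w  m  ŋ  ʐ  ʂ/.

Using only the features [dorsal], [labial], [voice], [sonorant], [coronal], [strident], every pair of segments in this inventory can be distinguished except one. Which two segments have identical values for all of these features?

/ɳ/ (retroflex nasal) and /ɾ/ (alveolar tap) are both [-dorsal], [-labial], [+voice], [+sonorant], [+coronal], [-strident], so none of the listed features separates them. (They do differ in [nasal] and [anterior], which are not among the given features.) Every other pair in the inventory differs on at least one listed feature.

ɳ, ɾ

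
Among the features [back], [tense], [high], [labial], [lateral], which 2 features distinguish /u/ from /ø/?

[high], [back]

The two segments share [+tense], [+labial], [−lateral]. The only features from the list on which they differ: /u/ is [+high] while /ø/ is [−high]; /u/ is [+back] while /ø/ is [−back].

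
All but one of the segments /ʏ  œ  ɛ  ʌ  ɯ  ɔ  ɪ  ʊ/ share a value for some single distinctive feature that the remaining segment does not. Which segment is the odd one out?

[tense] groups all but one: /ɔ, ɪ, ʌ, ʊ, ʏ, ɛ, œ/ share [−tense] while /ɯ/ (high back unrounded vowel) alone is [+tense]. Removing any other segment would not leave a single-feature class that excludes it.

ɯ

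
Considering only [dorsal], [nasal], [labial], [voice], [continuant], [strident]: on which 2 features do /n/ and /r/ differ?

The two segments share [-dorsal], [-labial], [+voice], [-strident]. The only features from the list on which they differ: /n/ is [+nasal] while /r/ is [-nasal]; /n/ is [-continuant] while /r/ is [+continuant].

[nasal], [continuant]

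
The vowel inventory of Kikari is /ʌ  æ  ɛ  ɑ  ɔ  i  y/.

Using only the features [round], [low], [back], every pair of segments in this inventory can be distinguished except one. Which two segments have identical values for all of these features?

i, ɛ

Both /i/ and /ɛ/ are [-round], [-low], [-back]. Since the list omits [high] and [tense] — which do distinguish the high front unrounded tense vowel from the mid front unrounded lax vowel — this pair collapses; all other pairs remain distinct.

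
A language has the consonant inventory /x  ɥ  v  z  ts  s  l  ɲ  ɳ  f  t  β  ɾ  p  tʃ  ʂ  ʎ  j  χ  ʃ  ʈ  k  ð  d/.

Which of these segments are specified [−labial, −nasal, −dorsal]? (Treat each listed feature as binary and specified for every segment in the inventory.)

First, the [−labial] segments are /x, z, ts, s, l, ɲ, ɳ, t, ɾ, tʃ, ʂ, ʎ, j, χ, ʃ, ʈ, k, ð, d/.
Within that set, [−nasal] gives /x, z, ts, s, l, t, ɾ, tʃ, ʂ, ʎ, j, χ, ʃ, ʈ, k, ð, d/.
Among these, [−dorsal] leaves /z, ts, s, l, t, ɾ, tʃ, ʂ, ʃ, ʈ, ð, d/.

z, ts, s, l, t, ɾ, tʃ, ʂ, ʃ, ʈ, ð, d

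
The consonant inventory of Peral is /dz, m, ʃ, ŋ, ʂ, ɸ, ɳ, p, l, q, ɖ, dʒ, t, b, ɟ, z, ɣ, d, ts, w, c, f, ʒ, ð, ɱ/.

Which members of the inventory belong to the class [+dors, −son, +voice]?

The [+dorsal] segments are /ŋ, q, ɟ, ɣ, w, c/.
Within that set, [−sonorant] gives /q, ɟ, ɣ, c/.
Within that set, [+voice] leaves /ɟ, ɣ/.

ɟ, ɣ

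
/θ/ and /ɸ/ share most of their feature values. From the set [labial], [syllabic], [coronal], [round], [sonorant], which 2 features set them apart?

[labial], [coronal]

/θ/ is the voiceless dental fricative and /ɸ/ is the voiceless bilabial fricative. Both are [−syllabic], [−round], [−sonorant]. /θ/ is [−labial] while /ɸ/ is [+labial]; /θ/ is [+coronal] while /ɸ/ is [−coronal], so the distinguishing features are [labial], [coronal].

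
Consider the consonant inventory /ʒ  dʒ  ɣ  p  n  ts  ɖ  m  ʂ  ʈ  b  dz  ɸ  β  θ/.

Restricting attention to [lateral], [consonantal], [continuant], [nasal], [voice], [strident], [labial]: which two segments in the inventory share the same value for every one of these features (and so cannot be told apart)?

dʒ, dz

/dʒ/ (voiced postalveolar affricate) and /dz/ (voiced alveolar affricate) are both [−lateral], [+consonantal], [−continuant], [−nasal], [+voice], [+strident], [−labial], so none of the listed features separates them. (They do differ in [anterior] and [distributed], which are not among the given features.) Every other pair in the inventory differs on at least one listed feature.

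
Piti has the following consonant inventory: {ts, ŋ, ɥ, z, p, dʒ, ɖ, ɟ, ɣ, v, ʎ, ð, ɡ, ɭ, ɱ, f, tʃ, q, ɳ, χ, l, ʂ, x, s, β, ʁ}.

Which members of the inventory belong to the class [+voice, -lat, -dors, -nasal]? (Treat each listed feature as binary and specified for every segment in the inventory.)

z, dʒ, ɖ, v, ð, β

Eliminate segments failing any feature: /ts, p, f, tʃ, q, χ, ʂ, x, s/ are [-voice]; /ŋ, ɥ, ɟ, ɣ, ɡ, ʁ/ are [+dorsal]; /ʎ, ɭ, l/ are [+lateral]; /ɱ, ɳ/ are [+nasal]. The remaining /z, dʒ, ɖ, v, ð, β/ satisfy [+voice], [-lateral], [-dorsal], [-nasal].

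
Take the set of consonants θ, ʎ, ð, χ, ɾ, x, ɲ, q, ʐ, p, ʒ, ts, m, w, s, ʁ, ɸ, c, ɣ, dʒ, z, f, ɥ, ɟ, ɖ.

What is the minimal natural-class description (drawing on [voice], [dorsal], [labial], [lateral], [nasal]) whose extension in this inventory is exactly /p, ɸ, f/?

[−voice, +labial]

The class [−voice], [+labial] has exactly /p, ɸ, f/ as its extension in this inventory. No smaller conjunction from the listed features achieves this: [+labial] alone would also admit /m, w, ɥ/; [−voice] alone would also admit /θ, χ, x, q, …/; and checking the remaining single features turns up none with this extension.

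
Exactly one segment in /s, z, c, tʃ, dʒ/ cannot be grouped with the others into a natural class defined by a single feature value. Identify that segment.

c

The remaining segments after removing /c/ share [+strident]; /c/ (voiceless palatal stop) is [-strident]. For every other candidate removal, the leftover set fails to share any single feature value that the removed segment lacks.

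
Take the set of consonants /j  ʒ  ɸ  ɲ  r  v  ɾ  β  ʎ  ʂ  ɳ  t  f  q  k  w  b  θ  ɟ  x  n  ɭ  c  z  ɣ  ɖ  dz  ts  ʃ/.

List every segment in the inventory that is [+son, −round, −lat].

Eliminate segments failing any feature: /ʒ, ɸ, v, β, ʂ, t, f, q, k, b, θ, ɟ, x, c, z, ɣ, ɖ, dz, ts, ʃ/ are [−sonorant]; /ʎ, ɭ/ are [+lateral]; /w/ is [+round]. The remaining /j, ɲ, r, ɾ, ɳ, n/ satisfy [+sonorant], [−round], [−lateral].

j, ɲ, r, ɾ, ɳ, n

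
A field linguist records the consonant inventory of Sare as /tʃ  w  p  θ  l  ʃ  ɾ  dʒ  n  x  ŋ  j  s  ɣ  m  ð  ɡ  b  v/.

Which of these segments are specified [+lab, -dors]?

p, m, b, v

Eliminate segments failing any feature: /tʃ, θ, l, ʃ, ɾ, dʒ, n, x, ŋ, j, s, ɣ, ð, ɡ/ are [-labial]; /w/ is [+dorsal]. The remaining /p, m, b, v/ satisfy [+labial], [-dorsal].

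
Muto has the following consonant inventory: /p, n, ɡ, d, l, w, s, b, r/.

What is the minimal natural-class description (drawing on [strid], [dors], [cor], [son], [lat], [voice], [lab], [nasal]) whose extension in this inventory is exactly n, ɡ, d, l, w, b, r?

[+voice]

The target set is precisely the extension of [+voice] in this inventory.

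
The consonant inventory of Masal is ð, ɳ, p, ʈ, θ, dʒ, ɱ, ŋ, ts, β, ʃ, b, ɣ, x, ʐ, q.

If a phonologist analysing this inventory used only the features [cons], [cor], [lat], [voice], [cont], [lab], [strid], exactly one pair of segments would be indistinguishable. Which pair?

/ɱ/ (labiodental nasal) and /b/ (voiced bilabial stop) are both [+consonantal], [-coronal], [-lateral], [+voice], [-continuant], [+labial], [-strident], so none of the listed features separates them. (They do differ in [sonorant] and [nasal], which are not among the given features.) Every other pair in the inventory differs on at least one listed feature.

ɱ, b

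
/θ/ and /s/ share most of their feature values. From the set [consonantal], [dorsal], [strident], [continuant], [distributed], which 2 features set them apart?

/θ/ (voiceless dental fricative) and /s/ (voiceless alveolar fricative) agree on [+consonantal], [−dorsal], [+continuant]. They differ on [strident] (/θ/ [−], /s/ [+]), [distributed] (/θ/ [+], /s/ [−]).

[strident], [distributed]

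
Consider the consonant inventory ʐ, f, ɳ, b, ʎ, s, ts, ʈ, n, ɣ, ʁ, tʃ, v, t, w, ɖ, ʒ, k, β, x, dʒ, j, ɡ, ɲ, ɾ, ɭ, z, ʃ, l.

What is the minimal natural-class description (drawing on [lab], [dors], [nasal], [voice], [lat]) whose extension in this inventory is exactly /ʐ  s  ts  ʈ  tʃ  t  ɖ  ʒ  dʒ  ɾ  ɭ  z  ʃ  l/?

Every target segment is [-nasal], [-labial], [-dorsal]; each remaining inventory member fails at least one of these. Each conjunct is needed — [-labial, -dorsal] alone would also admit /ɳ, n/; [-nasal, -dorsal] alone would also admit /f, b, v, β/; [-nasal, -labial] alone would also admit /ʎ, ɣ, ʁ, k, …/ — and no other combination of two listed features has exactly this extension, so three is the minimum.

[-nasal, -lab, -dors]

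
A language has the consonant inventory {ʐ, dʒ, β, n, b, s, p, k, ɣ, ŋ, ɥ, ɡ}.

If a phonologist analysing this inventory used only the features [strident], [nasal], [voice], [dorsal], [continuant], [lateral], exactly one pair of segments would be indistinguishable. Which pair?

On the given features, /ɣ/ and /ɥ/ have an identical profile: [-strident], [-nasal], [+voice], [+dorsal], [+continuant], [-lateral]. No other two segments in the inventory coincide on all 6 features. (They do differ in [sonorant], [labial], [round] and [back], which are not among the given features.)

ɣ, ɥ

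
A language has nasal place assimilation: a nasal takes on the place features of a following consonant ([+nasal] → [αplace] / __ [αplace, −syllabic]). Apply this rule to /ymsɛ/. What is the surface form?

/m/ sits before the [+coronal] consonant /s/, so it takes on [+coronal] and surfaces as /n/. The rest of the form is unaffected: [ynsɛ].

[ynsɛ]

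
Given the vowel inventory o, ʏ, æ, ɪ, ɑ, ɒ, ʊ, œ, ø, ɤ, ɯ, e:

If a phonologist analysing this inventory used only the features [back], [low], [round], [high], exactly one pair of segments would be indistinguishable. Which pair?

œ, ø

On the given features, /œ/ and /ø/ have an identical profile: [-back], [-low], [+round], [-high]. No other two segments in the inventory coincide on all 4 features. (They do differ in [tense], which is not among the given features.)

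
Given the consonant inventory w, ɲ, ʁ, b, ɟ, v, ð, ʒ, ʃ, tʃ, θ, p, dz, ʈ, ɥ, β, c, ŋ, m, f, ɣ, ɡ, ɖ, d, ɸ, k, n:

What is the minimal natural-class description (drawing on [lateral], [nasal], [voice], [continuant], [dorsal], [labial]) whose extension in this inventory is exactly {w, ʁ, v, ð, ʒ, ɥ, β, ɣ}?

Every target segment is [+voice], [+continuant]; each remaining inventory member fails at least one of these. Each conjunct is needed — [+continuant] alone would also admit /ʃ, θ, f, ɸ/; [+voice] alone would also admit /ɲ, b, ɟ, dz, …/ — and no other single listed feature has exactly this extension, so two is the minimum.

[+voice, +continuant]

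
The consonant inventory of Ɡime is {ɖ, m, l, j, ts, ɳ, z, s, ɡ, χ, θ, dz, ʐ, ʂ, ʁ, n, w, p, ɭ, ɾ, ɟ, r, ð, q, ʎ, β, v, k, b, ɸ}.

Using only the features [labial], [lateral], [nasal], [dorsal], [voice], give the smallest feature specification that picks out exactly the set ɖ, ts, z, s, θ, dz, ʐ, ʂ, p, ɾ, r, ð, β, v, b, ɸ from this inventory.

[−nasal, −lateral, −dorsal]

The class [−nasal], [−lateral], [−dorsal] has exactly /ɖ, ts, z, s, θ, dz, ʐ, ʂ, p, ɾ, r, ð, β, v, b, ɸ/ as its extension in this inventory. No smaller conjunction from the listed features achieves this: [−lateral, −dorsal] alone would also admit /m, ɳ, n/; [−nasal, −dorsal] alone would also admit /l, ɭ/; [−nasal, −lateral] alone would also admit /j, ɡ, χ, ʁ, …/; and checking the remaining two-feature bundles turns up none with this extension.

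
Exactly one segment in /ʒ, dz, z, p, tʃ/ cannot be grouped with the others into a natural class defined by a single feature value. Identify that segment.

p

The remaining segments after removing /p/ share [+strident]; /p/ (voiceless bilabial stop) is [-strident]. For every other candidate removal, the leftover set fails to share any single feature value that the removed segment lacks.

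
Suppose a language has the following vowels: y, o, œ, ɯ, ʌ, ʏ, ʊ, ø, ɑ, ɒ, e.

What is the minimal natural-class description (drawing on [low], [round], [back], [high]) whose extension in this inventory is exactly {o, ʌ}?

Every target segment is [-high], [-low], [+back]; each remaining inventory member fails at least one of these. Each conjunct is needed — [-low, +back] alone would also admit /ɯ, ʊ/; [-high, +back] alone would also admit /ɑ, ɒ/; [-high, -low] alone would also admit /œ, ø, e/ — and no other combination of two listed features has exactly this extension, so three is the minimum.

[-high, -low, +back]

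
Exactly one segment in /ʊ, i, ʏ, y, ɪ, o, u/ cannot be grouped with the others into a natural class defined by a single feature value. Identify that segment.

o

/ɪ, u, i, y, ʏ, ʊ/ are all [+high], but /o/ (mid back rounded tense vowel) is [−high]. No other single segment can be removed to leave a set sharing one feature value that the removed segment lacks, so /o/ is the odd one out.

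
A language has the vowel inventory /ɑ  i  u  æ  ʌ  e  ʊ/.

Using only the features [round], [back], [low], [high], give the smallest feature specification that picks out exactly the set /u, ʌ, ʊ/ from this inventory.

[−low, +back]

The class [−low], [+back] has exactly /u, ʌ, ʊ/ as its extension in this inventory. No smaller conjunction from the listed features achieves this: [+back] alone would also admit /ɑ/; [−low] alone would also admit /i, e/; and checking the remaining single features turns up none with this extension.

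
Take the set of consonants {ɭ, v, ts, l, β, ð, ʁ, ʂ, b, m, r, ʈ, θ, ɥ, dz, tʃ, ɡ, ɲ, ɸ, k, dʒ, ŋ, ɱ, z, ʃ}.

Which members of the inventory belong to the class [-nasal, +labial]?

v, β, b, ɥ, ɸ

Checking each segment against [-nasal], [+labial]: /v/ (voiced labiodental fricative), /β/ (voiced bilabial fricative), /b/ (voiced bilabial stop), /ɥ/ (labial-palatal glide), /ɸ/ (voiceless bilabial fricative) satisfy every feature; every other segment in the inventory fails at least one.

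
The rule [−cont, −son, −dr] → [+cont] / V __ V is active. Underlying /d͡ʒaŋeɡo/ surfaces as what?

[d͡ʒaŋeɣo]

The only segment in the rule's environment that also matches [−cont, −son, −dr] is /ɡ/. Applying [+continuant] turns the voiced velar stop into /ɣ/ (voiced velar fricative), giving [d͡ʒaŋeɣo].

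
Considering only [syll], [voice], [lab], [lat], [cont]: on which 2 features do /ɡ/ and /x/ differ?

The two segments share [−syllabic], [−labial], [−lateral]. The only features from the list on which they differ: /ɡ/ is [+voice] while /x/ is [−voice]; /ɡ/ is [−continuant] while /x/ is [+continuant].

[voice], [continuant]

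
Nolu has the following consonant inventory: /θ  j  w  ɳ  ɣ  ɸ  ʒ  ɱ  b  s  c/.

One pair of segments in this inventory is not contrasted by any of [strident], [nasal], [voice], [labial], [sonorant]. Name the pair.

Both /θ/ and /c/ are [-strident], [-nasal], [-voice], [-labial], [-sonorant]. Since the list omits [continuant] and [dorsal] — which do distinguish the voiceless dental fricative from the voiceless palatal stop — this pair collapses; all other pairs remain distinct.

θ, c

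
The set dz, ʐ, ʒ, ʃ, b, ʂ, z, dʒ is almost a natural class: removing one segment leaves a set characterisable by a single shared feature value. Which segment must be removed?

The remaining segments after removing /b/ share [+strident]; /b/ (voiced bilabial stop) is [−strident]. For every other candidate removal, the leftover set fails to share any single feature value that the removed segment lacks.

b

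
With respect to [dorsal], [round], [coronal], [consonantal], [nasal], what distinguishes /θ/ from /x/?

[coronal], [dorsal]

The two segments share [−round], [+consonantal], [−nasal]. The only features from the list on which they differ: /θ/ is [+coronal] while /x/ is [−coronal]; /θ/ is [−dorsal] while /x/ is [+dorsal].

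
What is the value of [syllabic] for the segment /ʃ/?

[−syllabic]

As the voiceless postalveolar fricative, /ʃ/ is [−syllabic].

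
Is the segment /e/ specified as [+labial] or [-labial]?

As the mid front unrounded tense vowel, /e/ is [-labial].

[-labial]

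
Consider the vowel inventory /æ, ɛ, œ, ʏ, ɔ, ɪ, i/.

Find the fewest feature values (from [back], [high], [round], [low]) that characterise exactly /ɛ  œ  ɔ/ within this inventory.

/ɛ, œ, ɔ/ are all [-high], [-low], and no other segment in the inventory matches both values. Dropping any one of them over-generates: [-low] alone would also admit /ʏ, ɪ, i/; [-high] alone would also admit /æ/. No other single listed feature picks out exactly this set either, so fewer than two features will not do.

[-high, -low]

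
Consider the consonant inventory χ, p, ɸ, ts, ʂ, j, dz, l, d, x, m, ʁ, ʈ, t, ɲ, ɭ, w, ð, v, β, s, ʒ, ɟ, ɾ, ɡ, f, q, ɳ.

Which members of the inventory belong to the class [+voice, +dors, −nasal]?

j, ʁ, w, ɟ, ɡ

First, the [+voice] segments are /j, dz, l, d, m, ʁ, ɲ, ɭ, w, ð, v, β, ʒ, ɟ, ɾ, ɡ, ɳ/.
Of those, [+dorsal] gives /j, ʁ, ɲ, w, ɟ, ɡ/.
Of those, [−nasal] leaves /j, ʁ, w, ɟ, ɡ/.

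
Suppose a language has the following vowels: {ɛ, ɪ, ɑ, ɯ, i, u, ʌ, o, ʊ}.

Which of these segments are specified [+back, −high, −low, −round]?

ʌ

Eliminate segments failing any feature: /ɛ, ɪ, i/ are [−back]; /ɑ/ is [+low]; /ɯ, u, ʊ/ are [+high]; /o/ is [+round]. The remaining /ʌ/ satisfy [+back], [−high], [−low], [−round].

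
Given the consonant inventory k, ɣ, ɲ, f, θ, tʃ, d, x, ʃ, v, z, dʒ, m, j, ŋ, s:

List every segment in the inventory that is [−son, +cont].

The [−sonorant] segments are /k, ɣ, f, θ, tʃ, d, x, ʃ, v, z, dʒ, s/.
Intersecting with [+continuant] leaves /ɣ, f, θ, x, ʃ, v, z, s/.

ɣ, f, θ, x, ʃ, v, z, s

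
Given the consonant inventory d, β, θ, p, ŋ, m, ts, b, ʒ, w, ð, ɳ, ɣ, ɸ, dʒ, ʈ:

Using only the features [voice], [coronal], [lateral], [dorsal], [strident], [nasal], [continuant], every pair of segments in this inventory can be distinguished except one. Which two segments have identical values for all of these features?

ɣ, w

Both /ɣ/ and /w/ are [+voice], [−coronal], [−lateral], [+dorsal], [−strident], [−nasal], [+continuant]. Since the list omits [sonorant], [labial] and [round] — which do distinguish the voiced velar fricative from the labial-velar glide — this pair collapses; all other pairs remain distinct.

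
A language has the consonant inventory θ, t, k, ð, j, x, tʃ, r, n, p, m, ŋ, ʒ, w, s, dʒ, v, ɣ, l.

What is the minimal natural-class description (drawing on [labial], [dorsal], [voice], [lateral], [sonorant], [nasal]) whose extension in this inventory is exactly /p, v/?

[-sonorant, +labial]

The class [-sonorant], [+labial] has exactly /p, v/ as its extension in this inventory. No smaller conjunction from the listed features achieves this: [+labial] alone would also admit /m, w/; [-sonorant] alone would also admit /θ, t, k, ð, …/; and checking the remaining single features turns up none with this extension.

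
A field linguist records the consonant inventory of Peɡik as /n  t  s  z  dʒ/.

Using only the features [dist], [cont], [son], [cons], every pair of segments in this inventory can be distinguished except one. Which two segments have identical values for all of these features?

/s/ (voiceless alveolar fricative) and /z/ (voiced alveolar fricative) are both [−distributed], [+continuant], [−sonorant], [+consonantal], so none of the listed features separates them. (They do differ in [voice], which is not among the given features.) Every other pair in the inventory differs on at least one listed feature.

s, z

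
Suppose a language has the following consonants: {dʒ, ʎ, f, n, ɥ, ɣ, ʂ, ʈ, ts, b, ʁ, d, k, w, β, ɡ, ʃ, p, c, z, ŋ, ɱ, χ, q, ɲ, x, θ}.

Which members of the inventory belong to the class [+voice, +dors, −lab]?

Checking each segment against [+voice], [+dorsal], [−labial]: /ʎ/ (palatal lateral approximant), /ɣ/ (voiced velar fricative), /ʁ/ (voiced uvular fricative), /ɡ/ (voiced velar stop), /ŋ/ (velar nasal), /ɲ/ (palatal nasal) satisfy every feature; every other segment in the inventory fails at least one.

ʎ, ɣ, ʁ, ɡ, ŋ, ɲ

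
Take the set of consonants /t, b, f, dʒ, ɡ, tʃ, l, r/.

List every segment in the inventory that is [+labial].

The [+labial] segments here are /b, f/; the remaining /t, dʒ, ɡ, tʃ, l, r/ are [-labial].

b, f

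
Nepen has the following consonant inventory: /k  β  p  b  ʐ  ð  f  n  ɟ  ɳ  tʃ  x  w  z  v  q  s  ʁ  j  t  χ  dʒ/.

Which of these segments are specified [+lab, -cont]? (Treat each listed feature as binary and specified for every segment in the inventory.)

First, the [+labial] segments are /β, p, b, f, w, v/.
Of those, [-continuant] leaves /p, b/.

p, b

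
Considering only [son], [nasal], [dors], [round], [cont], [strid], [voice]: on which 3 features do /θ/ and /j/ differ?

[sonorant], [voice], [dorsal]

/θ/ (voiceless dental fricative) and /j/ (palatal glide) agree on [−nasal], [−round], [+continuant], [−strident]. They differ on [sonorant] (/θ/ [−], /j/ [+]), [voice] (/θ/ [−], /j/ [+]), [dorsal] (/θ/ [−], /j/ [+]).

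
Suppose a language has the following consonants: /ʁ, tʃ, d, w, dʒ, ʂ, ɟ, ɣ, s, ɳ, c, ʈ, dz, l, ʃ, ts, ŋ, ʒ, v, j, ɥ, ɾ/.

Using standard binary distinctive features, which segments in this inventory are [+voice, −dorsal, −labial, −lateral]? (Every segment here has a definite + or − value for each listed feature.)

d, dʒ, ɳ, dz, ʒ, ɾ

Eliminate segments failing any feature: /ʁ, w, ɟ, ɣ, ŋ, j, ɥ/ are [+dorsal]; /tʃ, ʂ, s, c, ʈ, ʃ, ts/ are [−voice]; /l/ is [+lateral]; /v/ is [+labial]. The remaining /d, dʒ, ɳ, dz, ʒ, ɾ/ satisfy [+voice], [−dorsal], [−labial], [−lateral].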